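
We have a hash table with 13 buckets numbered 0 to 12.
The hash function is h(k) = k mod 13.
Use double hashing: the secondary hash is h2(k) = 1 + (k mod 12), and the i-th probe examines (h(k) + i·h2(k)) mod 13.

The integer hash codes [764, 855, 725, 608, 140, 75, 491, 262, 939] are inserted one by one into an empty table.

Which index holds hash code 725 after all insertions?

3

764: h=10 → slot 10
855: h=10, h2=4, probe 10,1 → slot 1
725: h=10, h2=6, probe 10,3 → slot 3
608: h=10, h2=9, probe 10,6 → slot 6
140: h=10, h2=9, probe 10,6,2 → slot 2
75: h=10, h2=4, probe 10,1,5 → slot 5
491: h=10, h2=12, probe 10,9 → slot 9
262: h=2, h2=11, probe 2,0 → slot 0
939: h=3, h2=4, probe 3,7 → slot 7
Table: [262, 855, 140, 725, —, 75, 608, 939, —, 491, 764, —, —]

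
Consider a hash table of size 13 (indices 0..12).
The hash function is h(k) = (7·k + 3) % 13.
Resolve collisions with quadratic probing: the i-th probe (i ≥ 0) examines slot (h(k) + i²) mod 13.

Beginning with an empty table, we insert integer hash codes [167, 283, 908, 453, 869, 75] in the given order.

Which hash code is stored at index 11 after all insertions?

869

167: h=2 → slot 2
283: h=8 → slot 8
908: h=2, probe 2,3 → slot 3
453: h=2, probe 2,3,6 → slot 6
869: h=2, probe 2,3,6,11 → slot 11
75: h=8, probe 8,9 → slot 9
Table: [-, -, 167, 908, -, -, 453, -, 283, 75, -, 869, -]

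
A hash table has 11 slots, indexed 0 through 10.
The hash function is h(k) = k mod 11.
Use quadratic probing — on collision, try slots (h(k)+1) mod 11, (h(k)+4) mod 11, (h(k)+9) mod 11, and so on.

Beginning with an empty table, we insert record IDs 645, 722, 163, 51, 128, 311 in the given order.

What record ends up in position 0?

645 hashes to 7; slot 7 is free -> place at 7.
722 hashes to 7; 7 taken -> place at 8.
163 hashes to 9; slot 9 is free -> place at 9.
51 hashes to 7; 7,8 taken -> place at 0.
128 hashes to 7; 7,8,0 taken -> place at 5.
311 hashes to 3; slot 3 is free -> place at 3.
Table: [51, _, _, 311, _, 128, _, 645, 722, 163, _]

51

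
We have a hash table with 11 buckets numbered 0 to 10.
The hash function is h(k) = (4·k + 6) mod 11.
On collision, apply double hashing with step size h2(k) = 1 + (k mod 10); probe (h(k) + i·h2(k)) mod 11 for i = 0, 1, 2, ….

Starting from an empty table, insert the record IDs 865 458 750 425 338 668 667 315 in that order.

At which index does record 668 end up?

8

Insert 865: h=1, slot 1 empty → index 1.
Insert 458: h=1, h2=9, slot 1 occupied → index 10.
Insert 750: h=3, slot 3 empty → index 3.
Insert 425: h=1, h2=6, slot 1 occupied → index 7.
Insert 338: h=5, slot 5 empty → index 5.
Insert 668: h=5, h2=9, slots 5,3,1,10 occupied → index 8.
Insert 667: h=1, h2=8, slot 1 occupied → index 9.
Insert 315: h=1, h2=6, slots 1,7 occupied → index 2.
Table: [., 865, 315, 750, ., 338, ., 425, 668, 667, 458]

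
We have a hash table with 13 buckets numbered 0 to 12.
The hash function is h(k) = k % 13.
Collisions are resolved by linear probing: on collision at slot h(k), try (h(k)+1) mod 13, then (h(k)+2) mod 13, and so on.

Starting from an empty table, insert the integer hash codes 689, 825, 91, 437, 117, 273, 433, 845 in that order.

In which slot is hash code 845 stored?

Insert 689: h=0, slot 0 empty => index 0.
Insert 825: h=6, slot 6 empty => index 6.
Insert 91: h=0, slot 0 occupied => index 1.
Insert 437: h=8, slot 8 empty => index 8.
Insert 117: h=0, slots 0,1 occupied => index 2.
Insert 273: h=0, slots 0,1,2 occupied => index 3.
Insert 433: h=4, slot 4 empty => index 4.
Insert 845: h=0, slots 0,1,2,3,4 occupied => index 5.
Table: [689, 91, 117, 273, 433, 845, 825, —, 437, —, —, —, —]

5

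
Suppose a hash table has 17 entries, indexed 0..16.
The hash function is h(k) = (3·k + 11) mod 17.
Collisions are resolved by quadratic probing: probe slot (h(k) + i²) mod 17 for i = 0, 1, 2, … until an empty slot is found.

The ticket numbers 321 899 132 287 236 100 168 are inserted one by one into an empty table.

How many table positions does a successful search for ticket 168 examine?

321: h=5 -> slot 5
899: h=5, probe 5,6 -> slot 6
132: h=16 -> slot 16
287: h=5, probe 5,6,9 -> slot 9
236: h=5, probe 5,6,9,14 -> slot 14
100: h=5, probe 5,6,9,14,4 -> slot 4
168: h=5, probe 5,6,9,14,4,13 -> slot 13
Table: [—, —, —, —, 100, 321, 899, —, —, 287, —, —, —, 168, 236, —, 132]
Lookup 168: h=5, probe 5,6,9,14,4,13 → found at 13.

6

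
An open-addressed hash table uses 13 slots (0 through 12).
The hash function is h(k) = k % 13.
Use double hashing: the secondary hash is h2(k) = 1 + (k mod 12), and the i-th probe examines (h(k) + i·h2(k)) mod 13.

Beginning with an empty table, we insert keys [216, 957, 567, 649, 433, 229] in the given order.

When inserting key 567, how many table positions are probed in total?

2

216 hashes to 8; slot 8 is free => place at 8.
957 hashes to 8, h2=10; 8 taken => place at 5.
567 hashes to 8, h2=4; 8 taken => place at 12.
649 hashes to 12, h2=2; 12 taken => place at 1.
433 hashes to 4; slot 4 is free => place at 4.
229 hashes to 8, h2=2; 8 taken => place at 10.
Table: [-, 649, -, -, 433, 957, -, -, 216, -, 229, -, 567]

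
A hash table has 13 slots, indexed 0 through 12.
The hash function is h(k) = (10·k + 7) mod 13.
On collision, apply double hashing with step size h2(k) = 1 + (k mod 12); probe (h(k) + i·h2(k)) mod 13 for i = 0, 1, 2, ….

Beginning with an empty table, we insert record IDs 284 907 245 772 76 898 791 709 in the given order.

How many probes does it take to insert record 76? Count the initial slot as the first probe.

Insert 284: h=0, slot 0 empty -> index 0.
Insert 907: h=3, slot 3 empty -> index 3.
Insert 245: h=0, h2=6, slot 0 occupied -> index 6.
Insert 772: h=5, slot 5 empty -> index 5.
Insert 76: h=0, h2=5, slots 0,5 occupied -> index 10.
Insert 898: h=4, slot 4 empty -> index 4.
Insert 791: h=0, h2=12, slot 0 occupied -> index 12.
Insert 709: h=12, h2=2, slot 12 occupied -> index 1.
Table: [284, 709, ., 907, 898, 772, 245, ., ., ., 76, ., 791]

3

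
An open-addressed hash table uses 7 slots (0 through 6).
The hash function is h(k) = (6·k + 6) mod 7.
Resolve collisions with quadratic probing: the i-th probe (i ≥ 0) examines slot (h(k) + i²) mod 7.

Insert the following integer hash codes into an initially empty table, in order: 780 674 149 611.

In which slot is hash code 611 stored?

Insert 780: h=3, slot 3 empty => index 3.
Insert 674: h=4, slot 4 empty => index 4.
Insert 149: h=4, slot 4 occupied => index 5.
Insert 611: h=4, slots 4,5 occupied => index 1.
Table: [_, 611, _, 780, 674, 149, _]

1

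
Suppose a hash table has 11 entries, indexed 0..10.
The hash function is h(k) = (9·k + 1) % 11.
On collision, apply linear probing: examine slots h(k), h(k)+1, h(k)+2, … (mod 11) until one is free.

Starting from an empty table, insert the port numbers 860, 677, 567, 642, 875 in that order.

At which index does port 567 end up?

Insert 860: h=8, slot 8 empty -> index 8.
Insert 677: h=0, slot 0 empty -> index 0.
Insert 567: h=0, slot 0 occupied -> index 1.
Insert 642: h=4, slot 4 empty -> index 4.
Insert 875: h=0, slots 0,1 occupied -> index 2.
Table: [677, 567, 875, —, 642, —, —, —, 860, —, —]

1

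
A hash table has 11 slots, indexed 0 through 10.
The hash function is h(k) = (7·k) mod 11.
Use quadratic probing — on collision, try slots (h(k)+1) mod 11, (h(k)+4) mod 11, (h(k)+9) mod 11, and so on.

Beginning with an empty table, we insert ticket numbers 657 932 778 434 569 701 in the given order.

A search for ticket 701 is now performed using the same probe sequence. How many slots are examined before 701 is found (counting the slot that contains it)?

5

657 hashes to 1; slot 1 is free => place at 1.
932 hashes to 1; 1 taken => place at 2.
778 hashes to 1; 1,2 taken => place at 5.
434 hashes to 2; 2 taken => place at 3.
569 hashes to 1; 1,2,5 taken => place at 10.
701 hashes to 1; 1,2,5,10 taken => place at 6.
Table: [-, 657, 932, 434, -, 778, 701, -, -, -, 569]
Lookup 701: h=1, probe 1,2,5,10,6 → found at 6.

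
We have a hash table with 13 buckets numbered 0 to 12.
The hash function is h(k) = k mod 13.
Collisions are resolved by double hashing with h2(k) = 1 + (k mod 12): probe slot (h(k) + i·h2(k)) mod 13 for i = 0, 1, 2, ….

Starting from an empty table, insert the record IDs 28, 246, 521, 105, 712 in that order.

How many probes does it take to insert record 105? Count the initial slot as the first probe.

2

28: h=2 → slot 2
246: h=12 → slot 12
521: h=1 → slot 1
105: h=1, h2=10, probe 1,11 → slot 11
712: h=10 → slot 10
Table: [-, 521, 28, -, -, -, -, -, -, -, 712, 105, 246]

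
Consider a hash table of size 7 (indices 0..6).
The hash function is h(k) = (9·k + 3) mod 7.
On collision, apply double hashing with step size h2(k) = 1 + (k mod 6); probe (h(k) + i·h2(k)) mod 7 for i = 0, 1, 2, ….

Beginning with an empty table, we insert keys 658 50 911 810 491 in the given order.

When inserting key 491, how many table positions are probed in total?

Insert 658: h=3, slot 3 empty => index 3.
Insert 50: h=5, slot 5 empty => index 5.
Insert 911: h=5, h2=6, slot 5 occupied => index 4.
Insert 810: h=6, slot 6 empty => index 6.
Insert 491: h=5, h2=6, slots 5,4,3 occupied => index 2.
Table: [—, —, 491, 658, 911, 50, 810]

4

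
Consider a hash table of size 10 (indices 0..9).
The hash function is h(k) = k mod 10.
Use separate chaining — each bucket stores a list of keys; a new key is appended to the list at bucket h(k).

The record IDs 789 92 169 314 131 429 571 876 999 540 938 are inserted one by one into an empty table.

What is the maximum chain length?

789 -> bucket 9
92 -> bucket 2
169 -> bucket 9 (collision)
314 -> bucket 4
131 -> bucket 1
429 -> bucket 9 (collision)
571 -> bucket 1 (collision)
876 -> bucket 6
999 -> bucket 9 (collision)
540 -> bucket 0
938 -> bucket 8
Final buckets:
0: 540
1: 131 -> 571
2: 92
3: -
4: 314
5: -
6: 876
7: -
8: 938
9: 789 -> 169 -> 429 -> 999

4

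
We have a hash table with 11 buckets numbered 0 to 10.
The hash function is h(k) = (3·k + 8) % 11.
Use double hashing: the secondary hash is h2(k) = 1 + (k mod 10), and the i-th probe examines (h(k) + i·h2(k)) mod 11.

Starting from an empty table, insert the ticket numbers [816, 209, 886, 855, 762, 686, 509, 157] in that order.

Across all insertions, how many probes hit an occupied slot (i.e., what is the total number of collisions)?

3

816 hashes to 3; slot 3 is free -> place at 3.
209 hashes to 8; slot 8 is free -> place at 8.
886 hashes to 4; slot 4 is free -> place at 4.
855 hashes to 10; slot 10 is free -> place at 10.
762 hashes to 6; slot 6 is free -> place at 6.
686 hashes to 9; slot 9 is free -> place at 9.
509 hashes to 6, h2=10; 6 taken -> place at 5.
157 hashes to 6, h2=8; 6,3 taken -> place at 0.
Table: [157, -, -, 816, 886, 509, 762, -, 209, 686, 855]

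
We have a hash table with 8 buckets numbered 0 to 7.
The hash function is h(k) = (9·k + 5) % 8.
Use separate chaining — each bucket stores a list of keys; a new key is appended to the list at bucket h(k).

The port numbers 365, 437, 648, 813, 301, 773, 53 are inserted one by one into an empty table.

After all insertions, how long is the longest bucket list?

6

365 -> bucket 2
437 -> bucket 2 (collision)
648 -> bucket 5
813 -> bucket 2 (collision)
301 -> bucket 2 (collision)
773 -> bucket 2 (collision)
53 -> bucket 2 (collision)
Final buckets:
0: _
1: _
2: 365 -> 437 -> 813 -> 301 -> 773 -> 53
3: _
4: _
5: 648
6: _
7: _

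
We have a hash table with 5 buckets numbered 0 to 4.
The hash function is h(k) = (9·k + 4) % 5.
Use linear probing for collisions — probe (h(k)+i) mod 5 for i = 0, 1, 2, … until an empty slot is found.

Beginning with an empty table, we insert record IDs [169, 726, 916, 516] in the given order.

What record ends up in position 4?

169 hashes to 0; slot 0 is free -> place at 0.
726 hashes to 3; slot 3 is free -> place at 3.
916 hashes to 3; 3 taken -> place at 4.
516 hashes to 3; 3,4,0 taken -> place at 1.
Table: [169, 516, ∅, 726, 916]

916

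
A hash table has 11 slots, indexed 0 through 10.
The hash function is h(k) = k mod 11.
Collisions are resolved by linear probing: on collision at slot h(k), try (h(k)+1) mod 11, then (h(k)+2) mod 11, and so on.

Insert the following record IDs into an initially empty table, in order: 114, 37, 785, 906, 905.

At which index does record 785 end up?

114 hashes to 4; slot 4 is free -> place at 4.
37 hashes to 4; 4 taken -> place at 5.
785 hashes to 4; 4,5 taken -> place at 6.
906 hashes to 4; 4,5,6 taken -> place at 7.
905 hashes to 3; slot 3 is free -> place at 3.
Table: [∅, ∅, ∅, 905, 114, 37, 785, 906, ∅, ∅, ∅]

6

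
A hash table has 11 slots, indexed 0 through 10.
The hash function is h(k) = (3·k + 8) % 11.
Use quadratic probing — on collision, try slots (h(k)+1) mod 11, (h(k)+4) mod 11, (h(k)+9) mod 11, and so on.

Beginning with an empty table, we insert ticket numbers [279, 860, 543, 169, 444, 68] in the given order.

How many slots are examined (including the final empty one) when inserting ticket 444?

279: h=9 -> slot 9
860: h=3 -> slot 3
543: h=9, probe 9,10 -> slot 10
169: h=9, probe 9,10,2 -> slot 2
444: h=9, probe 9,10,2,7 -> slot 7
68: h=3, probe 3,4 -> slot 4
Table: [_, _, 169, 860, 68, _, _, 444, _, 279, 543]

4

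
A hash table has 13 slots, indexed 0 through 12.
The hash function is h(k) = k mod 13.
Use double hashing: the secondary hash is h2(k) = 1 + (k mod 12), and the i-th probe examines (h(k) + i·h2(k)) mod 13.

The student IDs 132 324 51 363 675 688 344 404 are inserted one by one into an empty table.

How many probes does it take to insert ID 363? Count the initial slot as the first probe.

3

Insert 132: h=2, slot 2 empty => index 2.
Insert 324: h=12, slot 12 empty => index 12.
Insert 51: h=12, h2=4, slot 12 occupied => index 3.
Insert 363: h=12, h2=4, slots 12,3 occupied => index 7.
Insert 675: h=12, h2=4, slots 12,3,7 occupied => index 11.
Insert 688: h=12, h2=5, slot 12 occupied => index 4.
Insert 344: h=6, slot 6 empty => index 6.
Insert 404: h=1, slot 1 empty => index 1.
Table: [-, 404, 132, 51, 688, -, 344, 363, -, -, -, 675, 324]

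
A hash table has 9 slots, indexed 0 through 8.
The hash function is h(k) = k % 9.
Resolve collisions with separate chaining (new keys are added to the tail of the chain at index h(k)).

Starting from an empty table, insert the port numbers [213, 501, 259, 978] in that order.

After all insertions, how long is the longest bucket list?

213 → bucket 6
501 → bucket 6 (collision)
259 → bucket 7
978 → bucket 6 (collision)
Final buckets:
0: .
1: .
2: .
3: .
4: .
5: .
6: 213 -> 501 -> 978
7: 259
8: .

3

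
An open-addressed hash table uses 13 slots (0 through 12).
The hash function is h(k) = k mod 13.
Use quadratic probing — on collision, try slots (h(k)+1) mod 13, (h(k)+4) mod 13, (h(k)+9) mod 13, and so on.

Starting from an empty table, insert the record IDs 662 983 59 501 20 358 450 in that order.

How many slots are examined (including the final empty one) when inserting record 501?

3

Insert 662: h=12, slot 12 empty → index 12.
Insert 983: h=8, slot 8 empty → index 8.
Insert 59: h=7, slot 7 empty → index 7.
Insert 501: h=7, slots 7,8 occupied → index 11.
Insert 20: h=7, slots 7,8,11 occupied → index 3.
Insert 358: h=7, slots 7,8,11,3 occupied → index 10.
Insert 450: h=8, slot 8 occupied → index 9.
Table: [∅, ∅, ∅, 20, ∅, ∅, ∅, 59, 983, 450, 358, 501, 662]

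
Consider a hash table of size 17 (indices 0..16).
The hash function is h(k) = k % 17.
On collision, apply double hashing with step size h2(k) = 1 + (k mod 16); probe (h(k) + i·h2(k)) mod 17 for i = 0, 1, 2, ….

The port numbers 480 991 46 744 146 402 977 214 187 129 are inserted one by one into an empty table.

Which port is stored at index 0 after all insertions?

480 hashes to 4; slot 4 is free => place at 4.
991 hashes to 5; slot 5 is free => place at 5.
46 hashes to 12; slot 12 is free => place at 12.
744 hashes to 13; slot 13 is free => place at 13.
146 hashes to 10; slot 10 is free => place at 10.
402 hashes to 11; slot 11 is free => place at 11.
977 hashes to 8; slot 8 is free => place at 8.
214 hashes to 10, h2=7; 10 taken => place at 0.
187 hashes to 0, h2=12; 0,12 taken => place at 7.
129 hashes to 10, h2=2; 10,12 taken => place at 14.
Table: [214, ., ., ., 480, 991, ., 187, 977, ., 146, 402, 46, 744, 129, ., .]

214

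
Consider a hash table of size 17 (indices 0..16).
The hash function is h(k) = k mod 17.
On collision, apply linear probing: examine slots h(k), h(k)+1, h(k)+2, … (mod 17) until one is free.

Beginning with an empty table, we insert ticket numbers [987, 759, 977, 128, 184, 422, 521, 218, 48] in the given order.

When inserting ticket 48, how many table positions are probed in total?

4

987: h=1 -> slot 1
759: h=11 -> slot 11
977: h=8 -> slot 8
128: h=9 -> slot 9
184: h=14 -> slot 14
422: h=14, probe 14,15 -> slot 15
521: h=11, probe 11,12 -> slot 12
218: h=14, probe 14,15,16 -> slot 16
48: h=14, probe 14,15,16,0 -> slot 0
Table: [48, 987, ∅, ∅, ∅, ∅, ∅, ∅, 977, 128, ∅, 759, 521, ∅, 184, 422, 218]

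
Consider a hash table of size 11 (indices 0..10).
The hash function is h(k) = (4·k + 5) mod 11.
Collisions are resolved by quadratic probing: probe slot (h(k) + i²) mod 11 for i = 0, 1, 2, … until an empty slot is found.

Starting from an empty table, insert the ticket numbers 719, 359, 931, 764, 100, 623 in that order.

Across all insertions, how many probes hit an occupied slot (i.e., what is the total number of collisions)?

Insert 719: h=10, slot 10 empty -> index 10.
Insert 359: h=0, slot 0 empty -> index 0.
Insert 931: h=0, slot 0 occupied -> index 1.
Insert 764: h=3, slot 3 empty -> index 3.
Insert 100: h=9, slot 9 empty -> index 9.
Insert 623: h=0, slots 0,1 occupied -> index 4.
Table: [359, 931, ., 764, 623, ., ., ., ., 100, 719]

3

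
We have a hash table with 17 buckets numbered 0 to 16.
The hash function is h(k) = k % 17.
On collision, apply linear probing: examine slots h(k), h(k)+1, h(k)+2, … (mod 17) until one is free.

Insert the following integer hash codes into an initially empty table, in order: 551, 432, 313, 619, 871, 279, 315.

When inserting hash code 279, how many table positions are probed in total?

551: h=7 -> slot 7
432: h=7, probe 7,8 -> slot 8
313: h=7, probe 7,8,9 -> slot 9
619: h=7, probe 7,8,9,10 -> slot 10
871: h=4 -> slot 4
279: h=7, probe 7,8,9,10,11 -> slot 11
315: h=9, probe 9,10,11,12 -> slot 12
Table: [—, —, —, —, 871, —, —, 551, 432, 313, 619, 279, 315, —, —, —, —]

5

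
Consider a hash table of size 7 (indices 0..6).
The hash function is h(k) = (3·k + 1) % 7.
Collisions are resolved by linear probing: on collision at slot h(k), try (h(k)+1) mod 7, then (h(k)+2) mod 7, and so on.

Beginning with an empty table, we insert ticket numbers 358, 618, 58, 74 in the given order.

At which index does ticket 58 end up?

358 hashes to 4; slot 4 is free -> place at 4.
618 hashes to 0; slot 0 is free -> place at 0.
58 hashes to 0; 0 taken -> place at 1.
74 hashes to 6; slot 6 is free -> place at 6.
Table: [618, 58, —, —, 358, —, 74]

1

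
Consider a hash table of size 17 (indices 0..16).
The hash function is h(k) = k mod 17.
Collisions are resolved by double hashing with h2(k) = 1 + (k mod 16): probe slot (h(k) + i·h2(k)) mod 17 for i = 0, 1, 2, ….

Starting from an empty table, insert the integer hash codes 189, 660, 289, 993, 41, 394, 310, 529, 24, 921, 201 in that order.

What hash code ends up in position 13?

Insert 189: h=2, slot 2 empty => index 2.
Insert 660: h=14, slot 14 empty => index 14.
Insert 289: h=0, slot 0 empty => index 0.
Insert 993: h=7, slot 7 empty => index 7.
Insert 41: h=7, h2=10, slots 7,0 occupied => index 10.
Insert 394: h=3, slot 3 empty => index 3.
Insert 310: h=4, slot 4 empty => index 4.
Insert 529: h=2, h2=2, slots 2,4 occupied => index 6.
Insert 24: h=7, h2=9, slot 7 occupied => index 16.
Insert 921: h=3, h2=10, slot 3 occupied => index 13.
Insert 201: h=14, h2=10, slots 14,7,0,10,3,13,6,16 occupied => index 9.
Table: [289, ∅, 189, 394, 310, ∅, 529, 993, ∅, 201, 41, ∅, ∅, 921, 660, ∅, 24]

921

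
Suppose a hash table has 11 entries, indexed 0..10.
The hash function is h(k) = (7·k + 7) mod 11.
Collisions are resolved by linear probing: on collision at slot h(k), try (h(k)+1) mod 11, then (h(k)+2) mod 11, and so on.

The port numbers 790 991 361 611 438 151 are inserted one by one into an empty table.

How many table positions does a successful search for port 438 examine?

4

Insert 790: h=4, slot 4 empty => index 4.
Insert 991: h=3, slot 3 empty => index 3.
Insert 361: h=4, slot 4 occupied => index 5.
Insert 611: h=5, slot 5 occupied => index 6.
Insert 438: h=4, slots 4,5,6 occupied => index 7.
Insert 151: h=8, slot 8 empty => index 8.
Table: [., ., ., 991, 790, 361, 611, 438, 151, ., .]
Lookup 438: h=4, probe 4,5,6,7 → found at 7.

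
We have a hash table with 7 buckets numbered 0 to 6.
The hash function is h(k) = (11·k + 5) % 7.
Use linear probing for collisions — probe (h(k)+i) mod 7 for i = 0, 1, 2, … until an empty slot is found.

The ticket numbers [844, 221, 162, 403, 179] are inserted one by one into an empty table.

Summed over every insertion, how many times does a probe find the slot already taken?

8

844: h=0 → slot 0
221: h=0, probe 0,1 → slot 1
162: h=2 → slot 2
403: h=0, probe 0,1,2,3 → slot 3
179: h=0, probe 0,1,2,3,4 → slot 4
Table: [844, 221, 162, 403, 179, -, -]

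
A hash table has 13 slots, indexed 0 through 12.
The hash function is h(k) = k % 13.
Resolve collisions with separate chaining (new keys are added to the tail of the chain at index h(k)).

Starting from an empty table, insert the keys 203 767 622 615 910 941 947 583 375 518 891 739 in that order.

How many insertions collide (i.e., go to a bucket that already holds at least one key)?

Insert 203: h=8, bucket 8 empty → new chain.
Insert 767: h=0, bucket 0 empty → new chain.
Insert 622: h=11, bucket 11 empty → new chain.
Insert 615: h=4, bucket 4 empty → new chain.
Insert 910: h=0, bucket 0 nonempty → append to chain.
Insert 941: h=5, bucket 5 empty → new chain.
Insert 947: h=11, bucket 11 nonempty → append to chain.
Insert 583: h=11, bucket 11 nonempty → append to chain.
Insert 375: h=11, bucket 11 nonempty → append to chain.
Insert 518: h=11, bucket 11 nonempty → append to chain.
Insert 891: h=7, bucket 7 empty → new chain.
Insert 739: h=11, bucket 11 nonempty → append to chain.
Final buckets:
0: 767 -> 910
1: -
2: -
3: -
4: 615
5: 941
6: -
7: 891
8: 203
9: -
10: -
11: 622 -> 947 -> 583 -> 375 -> 518 -> 739
12: -

6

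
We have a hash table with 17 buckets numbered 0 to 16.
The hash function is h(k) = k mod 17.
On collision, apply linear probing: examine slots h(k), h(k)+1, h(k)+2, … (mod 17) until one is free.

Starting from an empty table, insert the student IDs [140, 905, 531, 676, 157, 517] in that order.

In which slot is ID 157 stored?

7

140: h=4 → slot 4
905: h=4, probe 4,5 → slot 5
531: h=4, probe 4,5,6 → slot 6
676: h=13 → slot 13
157: h=4, probe 4,5,6,7 → slot 7
517: h=7, probe 7,8 → slot 8
Table: [_, _, _, _, 140, 905, 531, 157, 517, _, _, _, _, 676, _, _, _]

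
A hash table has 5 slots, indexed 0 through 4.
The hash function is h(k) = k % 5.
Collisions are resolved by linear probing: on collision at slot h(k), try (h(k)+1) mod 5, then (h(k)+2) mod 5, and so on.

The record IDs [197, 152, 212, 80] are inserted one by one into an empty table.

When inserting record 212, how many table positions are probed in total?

197: h=2 → slot 2
152: h=2, probe 2,3 → slot 3
212: h=2, probe 2,3,4 → slot 4
80: h=0 → slot 0
Table: [80, —, 197, 152, 212]

3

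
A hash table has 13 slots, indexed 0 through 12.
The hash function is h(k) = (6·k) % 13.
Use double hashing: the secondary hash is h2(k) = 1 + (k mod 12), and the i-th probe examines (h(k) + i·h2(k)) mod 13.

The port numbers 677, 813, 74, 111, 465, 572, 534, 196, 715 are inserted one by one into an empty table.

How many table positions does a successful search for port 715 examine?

7

677 hashes to 6; slot 6 is free → place at 6.
813 hashes to 3; slot 3 is free → place at 3.
74 hashes to 2; slot 2 is free → place at 2.
111 hashes to 3, h2=4; 3 taken → place at 7.
465 hashes to 8; slot 8 is free → place at 8.
572 hashes to 0; slot 0 is free → place at 0.
534 hashes to 6, h2=7; 6,0,7 taken → place at 1.
196 hashes to 6, h2=5; 6 taken → place at 11.
715 hashes to 0, h2=8; 0,8,3,11,6,1 taken → place at 9.
Table: [572, 534, 74, 813, _, _, 677, 111, 465, 715, _, 196, _]
Lookup 715: h=0, h2=8, probe 0,8,3,11,6,1,9 → found at 9.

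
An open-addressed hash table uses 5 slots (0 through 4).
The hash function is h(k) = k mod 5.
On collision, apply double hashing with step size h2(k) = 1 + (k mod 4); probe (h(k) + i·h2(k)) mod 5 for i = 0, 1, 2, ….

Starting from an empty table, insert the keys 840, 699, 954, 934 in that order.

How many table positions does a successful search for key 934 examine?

4

Insert 840: h=0, slot 0 empty => index 0.
Insert 699: h=4, slot 4 empty => index 4.
Insert 954: h=4, h2=3, slot 4 occupied => index 2.
Insert 934: h=4, h2=3, slots 4,2,0 occupied => index 3.
Table: [840, ∅, 954, 934, 699]
Lookup 934: h=4, h2=3, probe 4,2,0,3 → found at 3.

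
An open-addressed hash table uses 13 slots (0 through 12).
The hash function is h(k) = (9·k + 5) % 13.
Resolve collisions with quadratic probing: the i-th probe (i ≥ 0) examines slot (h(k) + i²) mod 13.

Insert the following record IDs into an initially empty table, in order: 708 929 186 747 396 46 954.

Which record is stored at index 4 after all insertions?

46

708 hashes to 7; slot 7 is free => place at 7.
929 hashes to 7; 7 taken => place at 8.
186 hashes to 2; slot 2 is free => place at 2.
747 hashes to 7; 7,8 taken => place at 11.
396 hashes to 7; 7,8,11 taken => place at 3.
46 hashes to 3; 3 taken => place at 4.
954 hashes to 11; 11 taken => place at 12.
Table: [-, -, 186, 396, 46, -, -, 708, 929, -, -, 747, 954]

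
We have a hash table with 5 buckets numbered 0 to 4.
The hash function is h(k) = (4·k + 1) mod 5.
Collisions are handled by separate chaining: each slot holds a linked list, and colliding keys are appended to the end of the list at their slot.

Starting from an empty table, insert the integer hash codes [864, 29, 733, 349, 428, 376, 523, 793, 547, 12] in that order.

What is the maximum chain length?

864 → bucket 2
29 → bucket 2 (collision)
733 → bucket 3
349 → bucket 2 (collision)
428 → bucket 3 (collision)
376 → bucket 0
523 → bucket 3 (collision)
793 → bucket 3 (collision)
547 → bucket 4
12 → bucket 4 (collision)
Final buckets:
0: 376
1: ∅
2: 864 -> 29 -> 349
3: 733 -> 428 -> 523 -> 793
4: 547 -> 12

4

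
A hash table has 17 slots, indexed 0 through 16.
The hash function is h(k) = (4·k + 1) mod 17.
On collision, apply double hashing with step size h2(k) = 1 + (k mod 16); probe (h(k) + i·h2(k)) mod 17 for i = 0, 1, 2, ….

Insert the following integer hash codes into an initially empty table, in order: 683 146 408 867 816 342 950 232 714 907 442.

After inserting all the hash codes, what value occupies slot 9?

342

683: h=13 → slot 13
146: h=7 → slot 7
408: h=1 → slot 1
867: h=1, h2=4, probe 1,5 → slot 5
816: h=1, h2=1, probe 1,2 → slot 2
342: h=9 → slot 9
950: h=10 → slot 10
232: h=11 → slot 11
714: h=1, h2=11, probe 1,12 → slot 12
907: h=8 → slot 8
442: h=1, h2=11, probe 1,12,6 → slot 6
Table: [-, 408, 816, -, -, 867, 442, 146, 907, 342, 950, 232, 714, 683, -, -, -]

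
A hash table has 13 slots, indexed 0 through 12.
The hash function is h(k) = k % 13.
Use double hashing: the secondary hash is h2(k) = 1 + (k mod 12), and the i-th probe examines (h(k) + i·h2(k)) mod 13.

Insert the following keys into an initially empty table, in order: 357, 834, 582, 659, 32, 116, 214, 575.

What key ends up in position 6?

Insert 357: h=6, slot 6 empty → index 6.
Insert 834: h=2, slot 2 empty → index 2.
Insert 582: h=10, slot 10 empty → index 10.
Insert 659: h=9, slot 9 empty → index 9.
Insert 32: h=6, h2=9, slots 6,2 occupied → index 11.
Insert 116: h=12, slot 12 empty → index 12.
Insert 214: h=6, h2=11, slot 6 occupied → index 4.
Insert 575: h=3, slot 3 empty → index 3.
Table: [—, —, 834, 575, 214, —, 357, —, —, 659, 582, 32, 116]

357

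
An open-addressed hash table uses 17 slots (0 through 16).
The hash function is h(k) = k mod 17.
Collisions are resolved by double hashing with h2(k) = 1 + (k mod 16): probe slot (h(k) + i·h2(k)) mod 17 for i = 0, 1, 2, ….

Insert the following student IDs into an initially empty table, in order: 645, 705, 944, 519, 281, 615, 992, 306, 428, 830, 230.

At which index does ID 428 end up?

4

Insert 645: h=16, slot 16 empty => index 16.
Insert 705: h=8, slot 8 empty => index 8.
Insert 944: h=9, slot 9 empty => index 9.
Insert 519: h=9, h2=8, slot 9 occupied => index 0.
Insert 281: h=9, h2=10, slot 9 occupied => index 2.
Insert 615: h=3, slot 3 empty => index 3.
Insert 992: h=6, slot 6 empty => index 6.
Insert 306: h=0, h2=3, slots 0,3,6,9 occupied => index 12.
Insert 428: h=3, h2=13, slots 3,16,12,8 occupied => index 4.
Insert 830: h=14, slot 14 empty => index 14.
Insert 230: h=9, h2=7, slots 9,16,6 occupied => index 13.
Table: [519, ., 281, 615, 428, ., 992, ., 705, 944, ., ., 306, 230, 830, ., 645]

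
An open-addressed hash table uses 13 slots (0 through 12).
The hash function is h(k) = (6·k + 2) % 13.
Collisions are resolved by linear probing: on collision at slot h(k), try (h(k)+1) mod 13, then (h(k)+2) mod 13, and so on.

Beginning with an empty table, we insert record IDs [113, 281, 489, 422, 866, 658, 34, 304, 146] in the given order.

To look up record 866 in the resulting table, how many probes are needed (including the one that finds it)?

Insert 113: h=4, slot 4 empty → index 4.
Insert 281: h=11, slot 11 empty → index 11.
Insert 489: h=11, slot 11 occupied → index 12.
Insert 422: h=12, slot 12 occupied → index 0.
Insert 866: h=11, slots 11,12,0 occupied → index 1.
Insert 658: h=11, slots 11,12,0,1 occupied → index 2.
Insert 34: h=11, slots 11,12,0,1,2 occupied → index 3.
Insert 304: h=6, slot 6 empty → index 6.
Insert 146: h=7, slot 7 empty → index 7.
Table: [422, 866, 658, 34, 113, -, 304, 146, -, -, -, 281, 489]
Lookup 866: h=11, probe 11,12,0,1 → found at 1.

4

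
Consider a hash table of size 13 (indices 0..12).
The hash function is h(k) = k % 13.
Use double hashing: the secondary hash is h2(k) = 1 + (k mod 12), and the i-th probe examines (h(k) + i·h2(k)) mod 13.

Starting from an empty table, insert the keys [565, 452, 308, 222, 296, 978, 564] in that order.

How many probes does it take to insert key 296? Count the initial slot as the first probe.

565: h=6 -> slot 6
452: h=10 -> slot 10
308: h=9 -> slot 9
222: h=1 -> slot 1
296: h=10, h2=9, probe 10,6,2 -> slot 2
978: h=3 -> slot 3
564: h=5 -> slot 5
Table: [-, 222, 296, 978, -, 564, 565, -, -, 308, 452, -, -]

3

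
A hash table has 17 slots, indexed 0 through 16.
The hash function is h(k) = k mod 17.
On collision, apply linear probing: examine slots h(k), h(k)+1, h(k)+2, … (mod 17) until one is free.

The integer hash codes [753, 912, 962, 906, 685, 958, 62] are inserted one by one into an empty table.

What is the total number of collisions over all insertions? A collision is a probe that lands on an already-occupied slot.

6

753 hashes to 5; slot 5 is free => place at 5.
912 hashes to 11; slot 11 is free => place at 11.
962 hashes to 10; slot 10 is free => place at 10.
906 hashes to 5; 5 taken => place at 6.
685 hashes to 5; 5,6 taken => place at 7.
958 hashes to 6; 6,7 taken => place at 8.
62 hashes to 11; 11 taken => place at 12.
Table: [-, -, -, -, -, 753, 906, 685, 958, -, 962, 912, 62, -, -, -, -]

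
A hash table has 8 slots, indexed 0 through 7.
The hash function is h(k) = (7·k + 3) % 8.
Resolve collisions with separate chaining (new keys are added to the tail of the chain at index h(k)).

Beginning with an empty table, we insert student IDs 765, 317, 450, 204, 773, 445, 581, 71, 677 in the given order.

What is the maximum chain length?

765 -> bucket 6
317 -> bucket 6 (collision)
450 -> bucket 1
204 -> bucket 7
773 -> bucket 6 (collision)
445 -> bucket 6 (collision)
581 -> bucket 6 (collision)
71 -> bucket 4
677 -> bucket 6 (collision)
Final buckets:
0: -
1: 450
2: -
3: -
4: 71
5: -
6: 765 -> 317 -> 773 -> 445 -> 581 -> 677
7: 204

6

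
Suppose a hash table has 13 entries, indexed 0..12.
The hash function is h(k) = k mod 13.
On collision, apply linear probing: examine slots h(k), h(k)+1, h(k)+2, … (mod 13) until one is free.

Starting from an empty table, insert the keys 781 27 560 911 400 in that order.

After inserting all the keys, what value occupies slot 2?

Insert 781: h=1, slot 1 empty => index 1.
Insert 27: h=1, slot 1 occupied => index 2.
Insert 560: h=1, slots 1,2 occupied => index 3.
Insert 911: h=1, slots 1,2,3 occupied => index 4.
Insert 400: h=10, slot 10 empty => index 10.
Table: [_, 781, 27, 560, 911, _, _, _, _, _, 400, _, _]

27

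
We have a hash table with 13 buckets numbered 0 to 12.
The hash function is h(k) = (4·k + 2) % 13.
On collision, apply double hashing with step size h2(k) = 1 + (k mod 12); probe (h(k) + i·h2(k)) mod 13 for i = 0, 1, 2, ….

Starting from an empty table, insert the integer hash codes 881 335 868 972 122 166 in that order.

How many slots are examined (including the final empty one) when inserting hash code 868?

Insert 881: h=3, slot 3 empty -> index 3.
Insert 335: h=3, h2=12, slot 3 occupied -> index 2.
Insert 868: h=3, h2=5, slot 3 occupied -> index 8.
Insert 972: h=3, h2=1, slot 3 occupied -> index 4.
Insert 122: h=9, slot 9 empty -> index 9.
Insert 166: h=3, h2=11, slot 3 occupied -> index 1.
Table: [-, 166, 335, 881, 972, -, -, -, 868, 122, -, -, -]

2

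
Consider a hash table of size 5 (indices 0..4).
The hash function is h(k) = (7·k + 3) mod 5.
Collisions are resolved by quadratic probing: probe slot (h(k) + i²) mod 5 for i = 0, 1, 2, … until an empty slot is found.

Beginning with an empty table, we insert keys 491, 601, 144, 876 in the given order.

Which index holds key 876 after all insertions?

4

Insert 491: h=0, slot 0 empty -> index 0.
Insert 601: h=0, slot 0 occupied -> index 1.
Insert 144: h=1, slot 1 occupied -> index 2.
Insert 876: h=0, slots 0,1 occupied -> index 4.
Table: [491, 601, 144, ∅, 876]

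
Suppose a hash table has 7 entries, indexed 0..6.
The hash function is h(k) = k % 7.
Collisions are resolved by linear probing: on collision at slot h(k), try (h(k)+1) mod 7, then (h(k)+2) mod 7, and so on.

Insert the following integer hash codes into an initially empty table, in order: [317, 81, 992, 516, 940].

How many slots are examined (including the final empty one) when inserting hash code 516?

317 hashes to 2; slot 2 is free => place at 2.
81 hashes to 4; slot 4 is free => place at 4.
992 hashes to 5; slot 5 is free => place at 5.
516 hashes to 5; 5 taken => place at 6.
940 hashes to 2; 2 taken => place at 3.
Table: [—, —, 317, 940, 81, 992, 516]

2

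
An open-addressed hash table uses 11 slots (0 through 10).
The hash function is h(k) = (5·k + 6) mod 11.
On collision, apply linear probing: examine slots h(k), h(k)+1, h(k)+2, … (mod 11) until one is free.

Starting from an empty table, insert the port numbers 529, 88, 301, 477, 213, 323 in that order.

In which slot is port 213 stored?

Insert 529: h=0, slot 0 empty → index 0.
Insert 88: h=6, slot 6 empty → index 6.
Insert 301: h=4, slot 4 empty → index 4.
Insert 477: h=4, slot 4 occupied → index 5.
Insert 213: h=4, slots 4,5,6 occupied → index 7.
Insert 323: h=4, slots 4,5,6,7 occupied → index 8.
Table: [529, _, _, _, 301, 477, 88, 213, 323, _, _]

7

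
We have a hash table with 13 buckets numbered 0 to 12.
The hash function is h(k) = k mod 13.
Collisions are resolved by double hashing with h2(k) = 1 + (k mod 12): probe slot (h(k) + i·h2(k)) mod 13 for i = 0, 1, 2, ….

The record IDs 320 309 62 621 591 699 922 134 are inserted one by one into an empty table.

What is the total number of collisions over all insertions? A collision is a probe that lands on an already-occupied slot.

320 hashes to 8; slot 8 is free => place at 8.
309 hashes to 10; slot 10 is free => place at 10.
62 hashes to 10, h2=3; 10 taken => place at 0.
621 hashes to 10, h2=10; 10 taken => place at 7.
591 hashes to 6; slot 6 is free => place at 6.
699 hashes to 10, h2=4; 10 taken => place at 1.
922 hashes to 12; slot 12 is free => place at 12.
134 hashes to 4; slot 4 is free => place at 4.
Table: [62, 699, ., ., 134, ., 591, 621, 320, ., 309, ., 922]

3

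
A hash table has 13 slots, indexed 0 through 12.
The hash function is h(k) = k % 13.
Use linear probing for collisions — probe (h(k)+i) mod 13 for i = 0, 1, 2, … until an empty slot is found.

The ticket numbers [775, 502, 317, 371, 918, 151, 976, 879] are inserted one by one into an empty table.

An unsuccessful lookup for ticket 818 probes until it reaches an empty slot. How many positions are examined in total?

2

775: h=8 -> slot 8
502: h=8, probe 8,9 -> slot 9
317: h=5 -> slot 5
371: h=7 -> slot 7
918: h=8, probe 8,9,10 -> slot 10
151: h=8, probe 8,9,10,11 -> slot 11
976: h=1 -> slot 1
879: h=8, probe 8,9,10,11,12 -> slot 12
Table: [_, 976, _, _, _, 317, _, 371, 775, 502, 918, 151, 879]
Lookup 818: h=12, probe 12,0 → slot 0 empty, not found.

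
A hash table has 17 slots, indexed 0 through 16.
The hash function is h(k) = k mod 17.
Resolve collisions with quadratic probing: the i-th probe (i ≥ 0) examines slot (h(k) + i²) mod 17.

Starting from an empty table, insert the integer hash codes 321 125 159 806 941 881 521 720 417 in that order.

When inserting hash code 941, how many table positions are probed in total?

321 hashes to 15; slot 15 is free -> place at 15.
125 hashes to 6; slot 6 is free -> place at 6.
159 hashes to 6; 6 taken -> place at 7.
806 hashes to 7; 7 taken -> place at 8.
941 hashes to 6; 6,7 taken -> place at 10.
881 hashes to 14; slot 14 is free -> place at 14.
521 hashes to 11; slot 11 is free -> place at 11.
720 hashes to 6; 6,7,10,15 taken -> place at 5.
417 hashes to 9; slot 9 is free -> place at 9.
Table: [., ., ., ., ., 720, 125, 159, 806, 417, 941, 521, ., ., 881, 321, .]

3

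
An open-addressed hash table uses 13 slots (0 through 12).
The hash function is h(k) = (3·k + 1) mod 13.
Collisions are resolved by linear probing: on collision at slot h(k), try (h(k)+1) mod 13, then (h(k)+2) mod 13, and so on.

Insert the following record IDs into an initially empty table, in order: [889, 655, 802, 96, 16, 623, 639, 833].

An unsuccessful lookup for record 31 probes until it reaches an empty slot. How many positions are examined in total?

6

889 hashes to 3; slot 3 is free => place at 3.
655 hashes to 3; 3 taken => place at 4.
802 hashes to 2; slot 2 is free => place at 2.
96 hashes to 3; 3,4 taken => place at 5.
16 hashes to 10; slot 10 is free => place at 10.
623 hashes to 11; slot 11 is free => place at 11.
639 hashes to 7; slot 7 is free => place at 7.
833 hashes to 4; 4,5 taken => place at 6.
Table: [-, -, 802, 889, 655, 96, 833, 639, -, -, 16, 623, -]
Lookup 31: h=3, probe 3,4,5,6,7,8 → slot 8 empty, not found.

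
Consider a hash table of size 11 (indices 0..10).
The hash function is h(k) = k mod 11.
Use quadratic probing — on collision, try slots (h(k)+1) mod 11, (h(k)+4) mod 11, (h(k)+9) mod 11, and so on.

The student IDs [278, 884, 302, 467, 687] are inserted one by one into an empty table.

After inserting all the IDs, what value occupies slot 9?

687

Insert 278: h=3, slot 3 empty => index 3.
Insert 884: h=4, slot 4 empty => index 4.
Insert 302: h=5, slot 5 empty => index 5.
Insert 467: h=5, slot 5 occupied => index 6.
Insert 687: h=5, slots 5,6 occupied => index 9.
Table: [., ., ., 278, 884, 302, 467, ., ., 687, .]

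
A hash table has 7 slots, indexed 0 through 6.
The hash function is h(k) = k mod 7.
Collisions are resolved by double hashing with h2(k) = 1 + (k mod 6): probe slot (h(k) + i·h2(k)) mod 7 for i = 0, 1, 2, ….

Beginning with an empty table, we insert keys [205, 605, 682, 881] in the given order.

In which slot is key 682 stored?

205 hashes to 2; slot 2 is free -> place at 2.
605 hashes to 3; slot 3 is free -> place at 3.
682 hashes to 3, h2=5; 3 taken -> place at 1.
881 hashes to 6; slot 6 is free -> place at 6.
Table: [—, 682, 205, 605, —, —, 881]

1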